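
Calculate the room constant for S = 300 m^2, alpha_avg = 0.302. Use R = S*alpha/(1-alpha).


R = 300 * 0.302 / (1 - 0.302) = 129.8 m^2


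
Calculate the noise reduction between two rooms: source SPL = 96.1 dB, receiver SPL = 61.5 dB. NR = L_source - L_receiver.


NR = L_source - L_receiver (difference between source and receiving room levels)
NR = 96.1 - 61.5 = 34.6 dB


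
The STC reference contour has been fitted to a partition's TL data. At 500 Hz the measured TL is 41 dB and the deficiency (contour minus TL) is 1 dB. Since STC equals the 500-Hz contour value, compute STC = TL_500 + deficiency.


By ASTM E413, STC = value of the fitted reference contour at 500 Hz.
Contour value at 500 Hz = TL_500 + deficiency = 41 + 1 = 42
STC = 42


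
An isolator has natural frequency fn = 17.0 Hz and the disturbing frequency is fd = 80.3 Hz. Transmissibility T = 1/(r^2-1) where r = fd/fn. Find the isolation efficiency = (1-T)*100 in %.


r = 80.3 / 17.0 = 4.72353
r^2 - 1 = 4.72353^2 - 1 = 21.3117
T = 1/21.3117 = 0.0469226
Efficiency = (1 - 0.0469226)*100 = 95.308 %


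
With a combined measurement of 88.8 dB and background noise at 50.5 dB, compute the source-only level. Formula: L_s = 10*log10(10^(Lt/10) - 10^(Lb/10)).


10^(88.8/10) = 7.58578e+08
10^(50.5/10) = 112202
Difference = 7.58578e+08 - 112202 = 7.58466e+08
L_source = 10*log10(7.58466e+08) = 88.799 dB


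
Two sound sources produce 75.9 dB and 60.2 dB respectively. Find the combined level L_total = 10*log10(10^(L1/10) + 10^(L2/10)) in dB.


10^(75.9/10) = 3.89045e+07
10^(60.2/10) = 1.04713e+06
Sum = 3.89045e+07 + 1.04713e+06 = 3.99516e+07
L_total = 10*log10(3.99516e+07) = 76.015 dB


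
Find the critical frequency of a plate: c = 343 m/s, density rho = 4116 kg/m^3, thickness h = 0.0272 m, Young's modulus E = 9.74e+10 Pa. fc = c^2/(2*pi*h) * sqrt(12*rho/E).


12*rho/E = 12*4116/9.74e+10 = 5.07105e-07
sqrt(12*rho/E) = sqrt(5.07105e-07) = 0.000712113
c^2/(2*pi*h) = 343^2/(2*pi*0.0272) = 688398
fc = 688398 * 0.000712113 = 490.22 Hz


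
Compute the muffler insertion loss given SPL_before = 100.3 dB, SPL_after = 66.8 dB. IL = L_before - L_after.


Insertion loss = SPL without muffler - SPL with muffler
IL = 100.3 - 66.8 = 33.5 dB


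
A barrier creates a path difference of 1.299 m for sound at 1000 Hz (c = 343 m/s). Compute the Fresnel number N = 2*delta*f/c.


N = 2*delta*f/c = 2*delta/lambda, where lambda = c/f
lambda = 343 / 1000 = 0.343 m
N = 2 * 1.299 / 0.343 = 7.5743


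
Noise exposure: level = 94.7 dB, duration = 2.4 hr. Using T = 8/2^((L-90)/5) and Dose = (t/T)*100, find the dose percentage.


T_allowed = 8 / 2^((94.7 - 90)/5) = 4.16986 hr
Dose = 2.4 / 4.16986 * 100 = 57.556 %


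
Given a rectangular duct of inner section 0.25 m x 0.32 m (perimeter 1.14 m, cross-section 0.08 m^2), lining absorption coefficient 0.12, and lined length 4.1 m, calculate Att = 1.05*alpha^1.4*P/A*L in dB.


alpha^1.4 = 0.12^1.4 = 0.0513871
Attenuation rate = 1.05 * alpha^1.4 * P / A
= 1.05 * 0.0513871 * 1.14 / 0.08 = 0.768879 dB/m
Total Att = 0.768879 * 4.1 = 3.1524 dB


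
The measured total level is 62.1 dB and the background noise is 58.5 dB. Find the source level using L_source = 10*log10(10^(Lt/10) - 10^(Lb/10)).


10^(62.1/10) = 1.62181e+06
10^(58.5/10) = 707946
Difference = 1.62181e+06 - 707946 = 913864
L_source = 10*log10(913864) = 59.609 dB


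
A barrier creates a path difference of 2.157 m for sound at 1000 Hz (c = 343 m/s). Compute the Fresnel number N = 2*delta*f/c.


N = 2*delta*f/c = 2*delta/lambda, where lambda = c/f
lambda = 343 / 1000 = 0.343 m
N = 2 * 2.157 / 0.343 = 12.577


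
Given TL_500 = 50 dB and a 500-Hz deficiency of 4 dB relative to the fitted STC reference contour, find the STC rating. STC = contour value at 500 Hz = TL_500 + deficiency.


By ASTM E413, STC = value of the fitted reference contour at 500 Hz.
Contour value at 500 Hz = TL_500 + deficiency = 50 + 4 = 54
STC = 54


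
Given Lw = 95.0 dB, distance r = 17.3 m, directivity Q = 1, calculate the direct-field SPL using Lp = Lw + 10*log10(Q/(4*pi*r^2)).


4*pi*r^2 = 4*pi*17.3^2 = 3760.99 m^2
Q / (4*pi*r^2) = 1 / 3760.99 = 0.000265887
Lp = 95.0 + 10*log10(0.000265887) = 59.247 dB


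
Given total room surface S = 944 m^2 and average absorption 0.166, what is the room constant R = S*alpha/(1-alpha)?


R = 944 * 0.166 / (1 - 0.166) = 187.89 m^2


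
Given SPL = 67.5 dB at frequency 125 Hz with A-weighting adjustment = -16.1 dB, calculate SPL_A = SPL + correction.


A-weighting table: 125 Hz -> -16.1 dB correction
SPL_A = SPL + correction = 67.5 + (-16.1) = 51.4 dBA


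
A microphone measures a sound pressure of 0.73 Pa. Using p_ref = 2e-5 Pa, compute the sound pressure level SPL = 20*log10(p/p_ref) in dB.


p / p_ref = 0.73 / 2e-5 = 36500
SPL = 20 * log10(36500) = 91.246 dB


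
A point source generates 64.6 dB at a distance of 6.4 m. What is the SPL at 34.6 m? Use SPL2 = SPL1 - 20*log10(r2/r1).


r2/r1 = 34.6/6.4 = 5.40625
Correction = 20*log10(5.40625) = 14.6579 dB
SPL2 = 64.6 - 14.6579 = 49.942 dB


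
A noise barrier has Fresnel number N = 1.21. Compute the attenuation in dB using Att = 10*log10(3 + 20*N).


3 + 20*N = 3 + 20*1.21 = 27.2
Att = 10*log10(27.2) = 14.346 dB


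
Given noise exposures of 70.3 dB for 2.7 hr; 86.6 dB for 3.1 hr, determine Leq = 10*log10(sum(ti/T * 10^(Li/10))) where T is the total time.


T_total = 2.7 + 3.1 = 5.8 hr
(2.7/5.8) * 10^(70.3/10) = 4.98811e+06
(3.1/5.8) * 10^(86.6/10) = 2.44306e+08
Sum = 4.98811e+06 + 2.44306e+08 = 2.49294e+08
Leq = 10*log10(2.49294e+08) = 83.967 dB


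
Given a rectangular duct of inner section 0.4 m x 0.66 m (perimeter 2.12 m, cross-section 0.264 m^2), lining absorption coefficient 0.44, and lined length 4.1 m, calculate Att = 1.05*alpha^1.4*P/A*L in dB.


alpha^1.4 = 0.44^1.4 = 0.316835
Attenuation rate = 1.05 * alpha^1.4 * P / A
= 1.05 * 0.316835 * 2.12 / 0.264 = 2.6715 dB/m
Total Att = 2.6715 * 4.1 = 10.953 dB


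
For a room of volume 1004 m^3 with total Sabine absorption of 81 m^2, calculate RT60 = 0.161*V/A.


RT60 = 0.161 * 1004 / 81 = 1.9956 s


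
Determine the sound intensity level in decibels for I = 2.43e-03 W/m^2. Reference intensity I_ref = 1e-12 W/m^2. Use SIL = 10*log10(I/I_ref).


I / I_ref = 2.43e-03 / 1e-12 = 2.43e+09
SIL = 10 * log10(2.43e+09) = 93.856 dB


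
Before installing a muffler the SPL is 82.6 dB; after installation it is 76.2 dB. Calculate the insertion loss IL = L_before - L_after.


Insertion loss = SPL without muffler - SPL with muffler
IL = 82.6 - 76.2 = 6.4 dB


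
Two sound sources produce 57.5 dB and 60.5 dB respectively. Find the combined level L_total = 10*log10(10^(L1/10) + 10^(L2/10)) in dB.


10^(57.5/10) = 562341
10^(60.5/10) = 1.12202e+06
Sum = 562341 + 1.12202e+06 = 1.68436e+06
L_total = 10*log10(1.68436e+06) = 62.264 dB


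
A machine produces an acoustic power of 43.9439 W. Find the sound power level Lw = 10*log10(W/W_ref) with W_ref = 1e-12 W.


W / W_ref = 43.9439 / 1e-12 = 4.39439e+13
Lw = 10 * log10(4.39439e+13) = 136.43 dB


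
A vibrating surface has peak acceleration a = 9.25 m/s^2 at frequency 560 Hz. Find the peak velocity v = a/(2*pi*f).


omega = 2*pi*f = 2*pi*560 = 3518.58 rad/s
v = a / omega = 9.25 / 3518.58 = 0.0026289 m/s


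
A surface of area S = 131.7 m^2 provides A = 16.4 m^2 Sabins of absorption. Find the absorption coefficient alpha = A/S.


Absorption coefficient = absorbed power / incident power
alpha = A / S = 16.4 / 131.7 = 0.12453


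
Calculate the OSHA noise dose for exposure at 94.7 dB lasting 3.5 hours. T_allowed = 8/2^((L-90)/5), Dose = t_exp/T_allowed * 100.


T_allowed = 8 / 2^((94.7 - 90)/5) = 4.16986 hr
Dose = 3.5 / 4.16986 * 100 = 83.936 %


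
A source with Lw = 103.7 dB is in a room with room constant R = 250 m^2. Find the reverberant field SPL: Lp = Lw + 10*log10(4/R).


4/R = 4/250 = 0.016
Lp = 103.7 + 10*log10(0.016) = 85.741 dB


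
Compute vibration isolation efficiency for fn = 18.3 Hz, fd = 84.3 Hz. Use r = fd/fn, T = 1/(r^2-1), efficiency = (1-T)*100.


r = 84.3 / 18.3 = 4.60656
r^2 - 1 = 4.60656^2 - 1 = 20.2204
T = 1/20.2204 = 0.049455
Efficiency = (1 - 0.049455)*100 = 95.054 %


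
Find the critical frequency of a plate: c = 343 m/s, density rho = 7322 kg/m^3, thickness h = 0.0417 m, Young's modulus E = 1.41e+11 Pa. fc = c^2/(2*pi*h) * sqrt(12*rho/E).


12*rho/E = 12*7322/1.41e+11 = 6.23149e-07
sqrt(12*rho/E) = sqrt(6.23149e-07) = 0.000789398
c^2/(2*pi*h) = 343^2/(2*pi*0.0417) = 449027
fc = 449027 * 0.000789398 = 354.46 Hz


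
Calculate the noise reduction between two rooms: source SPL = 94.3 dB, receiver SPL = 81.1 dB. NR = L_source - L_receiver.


NR = L_source - L_receiver (difference between source and receiving room levels)
NR = 94.3 - 81.1 = 13.2 dB


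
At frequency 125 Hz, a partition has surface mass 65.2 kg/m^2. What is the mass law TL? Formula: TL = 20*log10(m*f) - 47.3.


m * f = 65.2 * 125 = 8150
20*log10(8150) = 78.2232 dB
TL = 78.2232 - 47.3 = 30.923 dB


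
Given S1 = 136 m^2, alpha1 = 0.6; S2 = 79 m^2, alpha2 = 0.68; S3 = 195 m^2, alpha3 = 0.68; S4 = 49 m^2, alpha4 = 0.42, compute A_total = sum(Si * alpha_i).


136 * 0.6 = 81.6
79 * 0.68 = 53.72
195 * 0.68 = 132.6
49 * 0.42 = 20.58
A_total = 81.6 + 53.72 + 132.6 + 20.58 = 288.5 m^2


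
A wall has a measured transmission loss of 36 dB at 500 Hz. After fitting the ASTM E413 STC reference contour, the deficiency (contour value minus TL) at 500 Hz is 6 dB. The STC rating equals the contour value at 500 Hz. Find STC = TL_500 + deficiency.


By ASTM E413, STC = value of the fitted reference contour at 500 Hz.
Contour value at 500 Hz = TL_500 + deficiency = 36 + 6 = 42
STC = 42


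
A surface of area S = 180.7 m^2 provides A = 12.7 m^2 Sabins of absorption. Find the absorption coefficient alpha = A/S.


Absorption coefficient = absorbed power / incident power
alpha = A / S = 12.7 / 180.7 = 0.070282


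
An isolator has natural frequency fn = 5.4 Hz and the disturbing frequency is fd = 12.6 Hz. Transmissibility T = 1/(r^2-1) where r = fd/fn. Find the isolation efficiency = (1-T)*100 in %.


r = 12.6 / 5.4 = 2.33333
r^2 - 1 = 2.33333^2 - 1 = 4.44443
T = 1/4.44443 = 0.225001
Efficiency = (1 - 0.225001)*100 = 77.5 %


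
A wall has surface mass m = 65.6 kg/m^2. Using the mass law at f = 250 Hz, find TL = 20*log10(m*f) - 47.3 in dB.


m * f = 65.6 * 250 = 16400
20*log10(16400) = 84.2969 dB
TL = 84.2969 - 47.3 = 36.997 dB


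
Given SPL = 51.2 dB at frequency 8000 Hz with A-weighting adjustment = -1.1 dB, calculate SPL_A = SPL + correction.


A-weighting table: 8000 Hz -> -1.1 dB correction
SPL_A = SPL + correction = 51.2 + (-1.1) = 50.1 dBA


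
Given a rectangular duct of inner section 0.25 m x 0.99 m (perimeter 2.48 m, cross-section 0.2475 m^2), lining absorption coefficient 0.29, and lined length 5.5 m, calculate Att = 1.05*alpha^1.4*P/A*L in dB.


alpha^1.4 = 0.29^1.4 = 0.176749
Attenuation rate = 1.05 * alpha^1.4 * P / A
= 1.05 * 0.176749 * 2.48 / 0.2475 = 1.85961 dB/m
Total Att = 1.85961 * 5.5 = 10.228 dB


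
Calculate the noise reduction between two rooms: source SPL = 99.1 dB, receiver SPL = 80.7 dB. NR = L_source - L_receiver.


NR = L_source - L_receiver (difference between source and receiving room levels)
NR = 99.1 - 80.7 = 18.4 dB


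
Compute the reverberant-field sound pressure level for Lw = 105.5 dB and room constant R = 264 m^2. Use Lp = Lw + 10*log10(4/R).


4/R = 4/264 = 0.0151515
Lp = 105.5 + 10*log10(0.0151515) = 87.305 dB


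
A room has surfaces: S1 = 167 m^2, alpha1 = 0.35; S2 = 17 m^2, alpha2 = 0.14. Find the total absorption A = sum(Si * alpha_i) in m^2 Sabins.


167 * 0.35 = 58.45
17 * 0.14 = 2.38
A_total = 58.45 + 2.38 = 60.83 m^2


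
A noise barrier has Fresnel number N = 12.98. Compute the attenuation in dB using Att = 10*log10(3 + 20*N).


3 + 20*N = 3 + 20*12.98 = 262.6
Att = 10*log10(262.6) = 24.193 dB


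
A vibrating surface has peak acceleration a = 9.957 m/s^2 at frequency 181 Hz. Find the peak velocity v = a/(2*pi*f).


omega = 2*pi*f = 2*pi*181 = 1137.26 rad/s
v = a / omega = 9.957 / 1137.26 = 0.0087553 m/s


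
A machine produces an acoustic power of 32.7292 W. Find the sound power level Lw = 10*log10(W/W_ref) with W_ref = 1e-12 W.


W / W_ref = 32.7292 / 1e-12 = 3.27292e+13
Lw = 10 * log10(3.27292e+13) = 135.15 dB


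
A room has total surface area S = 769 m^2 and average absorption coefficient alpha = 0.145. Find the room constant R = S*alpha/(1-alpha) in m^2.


R = 769 * 0.145 / (1 - 0.145) = 130.42 m^2


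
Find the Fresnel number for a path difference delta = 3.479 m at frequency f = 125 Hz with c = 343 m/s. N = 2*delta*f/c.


N = 2*delta*f/c = 2*delta/lambda, where lambda = c/f
lambda = 343 / 125 = 2.744 m
N = 2 * 3.479 / 2.744 = 2.5357


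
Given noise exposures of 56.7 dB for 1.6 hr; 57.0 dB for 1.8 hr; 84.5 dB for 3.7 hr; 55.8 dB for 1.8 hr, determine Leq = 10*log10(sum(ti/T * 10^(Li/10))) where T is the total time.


T_total = 1.6 + 1.8 + 3.7 + 1.8 = 8.9 hr
(1.6/8.9) * 10^(56.7/10) = 84087.2
(1.8/8.9) * 10^(57.0/10) = 101364
(3.7/8.9) * 10^(84.5/10) = 1.17169e+08
(1.8/8.9) * 10^(55.8/10) = 76892.2
Sum = 84087.2 + 101364 + 1.17169e+08 + 76892.2 = 1.17431e+08
Leq = 10*log10(1.17431e+08) = 80.698 dB


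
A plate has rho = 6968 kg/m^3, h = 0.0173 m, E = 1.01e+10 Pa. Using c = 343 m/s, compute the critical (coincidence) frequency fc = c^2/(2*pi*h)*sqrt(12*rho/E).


12*rho/E = 12*6968/1.01e+10 = 8.27881e-06
sqrt(12*rho/E) = sqrt(8.27881e-06) = 0.00287729
c^2/(2*pi*h) = 343^2/(2*pi*0.0173) = 1.08234e+06
fc = 1.08234e+06 * 0.00287729 = 3114.2 Hz


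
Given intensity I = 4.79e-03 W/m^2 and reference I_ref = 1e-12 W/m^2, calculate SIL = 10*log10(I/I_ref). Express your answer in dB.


I / I_ref = 4.79e-03 / 1e-12 = 4.79e+09
SIL = 10 * log10(4.79e+09) = 96.803 dB


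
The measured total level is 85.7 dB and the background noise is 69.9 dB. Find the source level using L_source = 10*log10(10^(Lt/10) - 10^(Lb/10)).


10^(85.7/10) = 3.71535e+08
10^(69.9/10) = 9.77237e+06
Difference = 3.71535e+08 - 9.77237e+06 = 3.61763e+08
L_source = 10*log10(3.61763e+08) = 85.584 dB


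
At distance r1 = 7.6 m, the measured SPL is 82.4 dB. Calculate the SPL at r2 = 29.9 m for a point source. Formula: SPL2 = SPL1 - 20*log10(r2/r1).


r2/r1 = 29.9/7.6 = 3.93421
Correction = 20*log10(3.93421) = 11.8972 dB
SPL2 = 82.4 - 11.8972 = 70.503 dB


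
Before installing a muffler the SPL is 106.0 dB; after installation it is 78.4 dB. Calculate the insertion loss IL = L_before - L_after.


Insertion loss = SPL without muffler - SPL with muffler
IL = 106.0 - 78.4 = 27.6 dB


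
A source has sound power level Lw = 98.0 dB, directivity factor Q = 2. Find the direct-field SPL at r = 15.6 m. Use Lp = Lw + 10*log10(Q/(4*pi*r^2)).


4*pi*r^2 = 4*pi*15.6^2 = 3058.15 m^2
Q / (4*pi*r^2) = 2 / 3058.15 = 0.00065399
Lp = 98.0 + 10*log10(0.00065399) = 66.156 dB


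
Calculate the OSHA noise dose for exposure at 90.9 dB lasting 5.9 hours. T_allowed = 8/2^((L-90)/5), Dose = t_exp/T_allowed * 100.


T_allowed = 8 / 2^((90.9 - 90)/5) = 7.06162 hr
Dose = 5.9 / 7.06162 * 100 = 83.55 %


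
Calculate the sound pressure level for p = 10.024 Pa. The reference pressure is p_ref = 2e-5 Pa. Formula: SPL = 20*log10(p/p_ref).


p / p_ref = 10.024 / 2e-5 = 501200
SPL = 20 * log10(501200) = 114 dB


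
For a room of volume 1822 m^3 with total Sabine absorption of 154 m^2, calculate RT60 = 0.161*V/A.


RT60 = 0.161 * 1822 / 154 = 1.9048 s


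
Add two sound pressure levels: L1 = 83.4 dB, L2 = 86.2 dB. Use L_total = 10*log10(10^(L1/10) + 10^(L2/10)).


10^(83.4/10) = 2.18776e+08
10^(86.2/10) = 4.16869e+08
Sum = 2.18776e+08 + 4.16869e+08 = 6.35645e+08
L_total = 10*log10(6.35645e+08) = 88.032 dB


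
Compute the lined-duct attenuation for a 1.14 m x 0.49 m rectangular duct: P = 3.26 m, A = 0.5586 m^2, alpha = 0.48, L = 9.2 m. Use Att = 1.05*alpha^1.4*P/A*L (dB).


alpha^1.4 = 0.48^1.4 = 0.35788
Attenuation rate = 1.05 * alpha^1.4 * P / A
= 1.05 * 0.35788 * 3.26 / 0.5586 = 2.19302 dB/m
Total Att = 2.19302 * 9.2 = 20.176 dB


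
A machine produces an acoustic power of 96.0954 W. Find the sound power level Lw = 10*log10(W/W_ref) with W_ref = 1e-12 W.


W / W_ref = 96.0954 / 1e-12 = 9.60954e+13
Lw = 10 * log10(9.60954e+13) = 139.83 dB


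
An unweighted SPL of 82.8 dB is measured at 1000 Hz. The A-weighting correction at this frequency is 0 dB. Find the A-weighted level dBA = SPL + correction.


A-weighting table: 1000 Hz -> 0 dB correction
SPL_A = SPL + correction = 82.8 + (0) = 82.8 dBA


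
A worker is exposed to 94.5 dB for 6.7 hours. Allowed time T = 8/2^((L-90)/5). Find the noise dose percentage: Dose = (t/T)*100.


T_allowed = 8 / 2^((94.5 - 90)/5) = 4.28709 hr
Dose = 6.7 / 4.28709 * 100 = 156.28 %


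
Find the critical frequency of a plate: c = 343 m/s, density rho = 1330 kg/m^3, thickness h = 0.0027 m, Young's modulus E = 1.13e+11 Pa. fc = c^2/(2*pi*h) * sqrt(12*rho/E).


12*rho/E = 12*1330/1.13e+11 = 1.41239e-07
sqrt(12*rho/E) = sqrt(1.41239e-07) = 0.000375818
c^2/(2*pi*h) = 343^2/(2*pi*0.0027) = 6.93497e+06
fc = 6.93497e+06 * 0.000375818 = 2606.3 Hz


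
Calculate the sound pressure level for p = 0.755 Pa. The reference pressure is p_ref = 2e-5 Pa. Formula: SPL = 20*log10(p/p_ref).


p / p_ref = 0.755 / 2e-5 = 37750
SPL = 20 * log10(37750) = 91.538 dB


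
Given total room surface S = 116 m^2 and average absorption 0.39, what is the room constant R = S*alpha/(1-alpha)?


R = 116 * 0.39 / (1 - 0.39) = 74.164 m^2


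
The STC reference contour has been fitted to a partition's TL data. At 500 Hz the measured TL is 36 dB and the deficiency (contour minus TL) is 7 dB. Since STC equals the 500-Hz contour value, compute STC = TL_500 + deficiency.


By ASTM E413, STC = value of the fitted reference contour at 500 Hz.
Contour value at 500 Hz = TL_500 + deficiency = 36 + 7 = 43
STC = 43


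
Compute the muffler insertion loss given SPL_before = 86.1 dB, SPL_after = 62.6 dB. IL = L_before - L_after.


Insertion loss = SPL without muffler - SPL with muffler
IL = 86.1 - 62.6 = 23.5 dB


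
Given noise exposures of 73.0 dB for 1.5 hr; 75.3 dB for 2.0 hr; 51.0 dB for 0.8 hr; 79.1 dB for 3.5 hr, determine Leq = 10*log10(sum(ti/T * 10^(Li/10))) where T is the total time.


T_total = 1.5 + 2.0 + 0.8 + 3.5 = 7.8 hr
(1.5/7.8) * 10^(73.0/10) = 3.83704e+06
(2.0/7.8) * 10^(75.3/10) = 8.68831e+06
(0.8/7.8) * 10^(51.0/10) = 12912.1
(3.5/7.8) * 10^(79.1/10) = 3.64732e+07
Sum = 3.83704e+06 + 8.68831e+06 + 12912.1 + 3.64732e+07 = 4.90115e+07
Leq = 10*log10(4.90115e+07) = 76.903 dB


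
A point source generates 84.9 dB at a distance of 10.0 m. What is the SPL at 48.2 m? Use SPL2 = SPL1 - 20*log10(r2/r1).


r2/r1 = 48.2/10.0 = 4.82
Correction = 20*log10(4.82) = 13.6609 dB
SPL2 = 84.9 - 13.6609 = 71.239 dB


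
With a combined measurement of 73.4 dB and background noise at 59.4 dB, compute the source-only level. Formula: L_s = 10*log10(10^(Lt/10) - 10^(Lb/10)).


10^(73.4/10) = 2.18776e+07
10^(59.4/10) = 870964
Difference = 2.18776e+07 - 870964 = 2.10066e+07
L_source = 10*log10(2.10066e+07) = 73.224 dB


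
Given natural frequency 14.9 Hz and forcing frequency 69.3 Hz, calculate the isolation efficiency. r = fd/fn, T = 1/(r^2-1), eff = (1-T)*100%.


r = 69.3 / 14.9 = 4.65101
r^2 - 1 = 4.65101^2 - 1 = 20.6319
T = 1/20.6319 = 0.0484686
Efficiency = (1 - 0.0484686)*100 = 95.153 %


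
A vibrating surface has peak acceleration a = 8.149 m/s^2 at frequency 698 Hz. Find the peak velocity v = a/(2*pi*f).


omega = 2*pi*f = 2*pi*698 = 4385.66 rad/s
v = a / omega = 8.149 / 4385.66 = 0.0018581 m/s


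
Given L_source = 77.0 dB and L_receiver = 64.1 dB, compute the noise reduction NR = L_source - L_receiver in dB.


NR = L_source - L_receiver (difference between source and receiving room levels)
NR = 77.0 - 64.1 = 12.9 dB


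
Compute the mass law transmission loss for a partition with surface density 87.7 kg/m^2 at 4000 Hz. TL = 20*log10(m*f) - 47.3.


m * f = 87.7 * 4000 = 350800
20*log10(350800) = 110.901 dB
TL = 110.901 - 47.3 = 63.601 dB


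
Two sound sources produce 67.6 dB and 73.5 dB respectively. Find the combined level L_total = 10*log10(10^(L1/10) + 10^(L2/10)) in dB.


10^(67.6/10) = 5.7544e+06
10^(73.5/10) = 2.23872e+07
Sum = 5.7544e+06 + 2.23872e+07 = 2.81416e+07
L_total = 10*log10(2.81416e+07) = 74.493 dB


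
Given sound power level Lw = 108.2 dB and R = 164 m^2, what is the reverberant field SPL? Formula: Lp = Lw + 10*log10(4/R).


4/R = 4/164 = 0.0243902
Lp = 108.2 + 10*log10(0.0243902) = 92.072 dB


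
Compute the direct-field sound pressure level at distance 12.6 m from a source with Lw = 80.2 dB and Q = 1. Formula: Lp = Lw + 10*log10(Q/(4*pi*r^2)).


4*pi*r^2 = 4*pi*12.6^2 = 1995.04 m^2
Q / (4*pi*r^2) = 1 / 1995.04 = 0.000501243
Lp = 80.2 + 10*log10(0.000501243) = 47.2 dB


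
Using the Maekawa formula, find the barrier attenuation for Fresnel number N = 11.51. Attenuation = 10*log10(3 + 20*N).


3 + 20*N = 3 + 20*11.51 = 233.2
Att = 10*log10(233.2) = 23.677 dB


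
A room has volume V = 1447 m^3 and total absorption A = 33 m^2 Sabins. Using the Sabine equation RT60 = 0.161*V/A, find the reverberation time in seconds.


RT60 = 0.161 * 1447 / 33 = 7.0596 s


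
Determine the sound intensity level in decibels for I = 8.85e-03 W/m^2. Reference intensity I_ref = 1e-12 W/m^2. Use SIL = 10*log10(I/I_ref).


I / I_ref = 8.85e-03 / 1e-12 = 8.85e+09
SIL = 10 * log10(8.85e+09) = 99.469 dB


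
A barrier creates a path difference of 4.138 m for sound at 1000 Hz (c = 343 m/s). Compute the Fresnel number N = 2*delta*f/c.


N = 2*delta*f/c = 2*delta/lambda, where lambda = c/f
lambda = 343 / 1000 = 0.343 m
N = 2 * 4.138 / 0.343 = 24.128


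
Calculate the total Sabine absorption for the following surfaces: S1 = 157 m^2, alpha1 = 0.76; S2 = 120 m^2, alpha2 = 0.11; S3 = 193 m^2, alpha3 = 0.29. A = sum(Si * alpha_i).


157 * 0.76 = 119.32
120 * 0.11 = 13.2
193 * 0.29 = 55.97
A_total = 119.32 + 13.2 + 55.97 = 188.49 m^2


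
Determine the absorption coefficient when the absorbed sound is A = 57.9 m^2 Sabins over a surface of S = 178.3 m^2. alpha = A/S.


Absorption coefficient = absorbed power / incident power
alpha = A / S = 57.9 / 178.3 = 0.32473


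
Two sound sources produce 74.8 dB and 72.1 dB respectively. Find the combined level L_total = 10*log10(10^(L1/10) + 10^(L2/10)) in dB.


10^(74.8/10) = 3.01995e+07
10^(72.1/10) = 1.62181e+07
Sum = 3.01995e+07 + 1.62181e+07 = 4.64176e+07
L_total = 10*log10(4.64176e+07) = 76.667 dB


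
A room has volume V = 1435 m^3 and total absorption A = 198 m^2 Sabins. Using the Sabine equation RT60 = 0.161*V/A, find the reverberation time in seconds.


RT60 = 0.161 * 1435 / 198 = 1.1668 s


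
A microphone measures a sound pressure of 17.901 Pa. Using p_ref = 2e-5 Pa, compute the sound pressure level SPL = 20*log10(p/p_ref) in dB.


p / p_ref = 17.901 / 2e-5 = 895050
SPL = 20 * log10(895050) = 119.04 dB


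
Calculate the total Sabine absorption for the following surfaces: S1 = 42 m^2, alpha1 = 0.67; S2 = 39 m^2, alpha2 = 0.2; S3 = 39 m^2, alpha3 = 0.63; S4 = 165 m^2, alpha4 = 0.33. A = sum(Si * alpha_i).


42 * 0.67 = 28.14
39 * 0.2 = 7.8
39 * 0.63 = 24.57
165 * 0.33 = 54.45
A_total = 28.14 + 7.8 + 24.57 + 54.45 = 114.96 m^2


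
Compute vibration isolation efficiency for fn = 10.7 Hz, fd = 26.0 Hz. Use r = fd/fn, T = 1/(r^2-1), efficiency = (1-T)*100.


r = 26.0 / 10.7 = 2.42991
r^2 - 1 = 2.42991^2 - 1 = 4.90446
T = 1/4.90446 = 0.203896
Efficiency = (1 - 0.203896)*100 = 79.61 %


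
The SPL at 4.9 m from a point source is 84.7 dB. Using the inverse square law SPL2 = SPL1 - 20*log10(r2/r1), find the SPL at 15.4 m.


r2/r1 = 15.4/4.9 = 3.14286
Correction = 20*log10(3.14286) = 9.9465 dB
SPL2 = 84.7 - 9.9465 = 74.754 dB


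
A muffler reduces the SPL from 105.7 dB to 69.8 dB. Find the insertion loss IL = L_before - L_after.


Insertion loss = SPL without muffler - SPL with muffler
IL = 105.7 - 69.8 = 35.9 dB


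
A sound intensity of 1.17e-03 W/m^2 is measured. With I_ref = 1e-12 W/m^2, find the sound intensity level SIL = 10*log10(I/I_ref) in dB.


I / I_ref = 1.17e-03 / 1e-12 = 1.17e+09
SIL = 10 * log10(1.17e+09) = 90.682 dB


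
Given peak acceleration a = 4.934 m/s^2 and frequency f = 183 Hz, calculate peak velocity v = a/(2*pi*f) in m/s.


omega = 2*pi*f = 2*pi*183 = 1149.82 rad/s
v = a / omega = 4.934 / 1149.82 = 0.0042911 m/s


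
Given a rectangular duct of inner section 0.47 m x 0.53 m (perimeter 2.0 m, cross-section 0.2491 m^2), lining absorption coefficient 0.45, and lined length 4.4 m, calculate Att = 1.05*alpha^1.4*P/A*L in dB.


alpha^1.4 = 0.45^1.4 = 0.326962
Attenuation rate = 1.05 * alpha^1.4 * P / A
= 1.05 * 0.326962 * 2.0 / 0.2491 = 2.7564 dB/m
Total Att = 2.7564 * 4.4 = 12.128 dB


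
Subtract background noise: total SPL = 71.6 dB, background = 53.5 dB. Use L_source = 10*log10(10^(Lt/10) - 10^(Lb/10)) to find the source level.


10^(71.6/10) = 1.44544e+07
10^(53.5/10) = 223872
Difference = 1.44544e+07 - 223872 = 1.42305e+07
L_source = 10*log10(1.42305e+07) = 71.532 dB


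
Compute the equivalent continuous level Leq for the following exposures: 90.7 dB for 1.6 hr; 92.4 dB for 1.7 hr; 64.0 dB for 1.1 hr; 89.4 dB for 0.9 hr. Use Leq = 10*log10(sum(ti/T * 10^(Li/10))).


T_total = 1.6 + 1.7 + 1.1 + 0.9 = 5.3 hr
(1.6/5.3) * 10^(90.7/10) = 3.54686e+08
(1.7/5.3) * 10^(92.4/10) = 5.57408e+08
(1.1/5.3) * 10^(64.0/10) = 521335
(0.9/5.3) * 10^(89.4/10) = 1.47899e+08
Sum = 3.54686e+08 + 5.57408e+08 + 521335 + 1.47899e+08 = 1.06051e+09
Leq = 10*log10(1.06051e+09) = 90.255 dB


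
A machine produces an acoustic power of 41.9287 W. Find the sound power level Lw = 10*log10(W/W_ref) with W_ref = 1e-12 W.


W / W_ref = 41.9287 / 1e-12 = 4.19287e+13
Lw = 10 * log10(4.19287e+13) = 136.23 dB


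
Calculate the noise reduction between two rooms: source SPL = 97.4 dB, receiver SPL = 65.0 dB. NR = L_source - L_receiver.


NR = L_source - L_receiver (difference between source and receiving room levels)
NR = 97.4 - 65.0 = 32.4 dB


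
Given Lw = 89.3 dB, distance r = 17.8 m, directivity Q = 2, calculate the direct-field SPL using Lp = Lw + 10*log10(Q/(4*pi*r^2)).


4*pi*r^2 = 4*pi*17.8^2 = 3981.53 m^2
Q / (4*pi*r^2) = 2 / 3981.53 = 0.000502319
Lp = 89.3 + 10*log10(0.000502319) = 56.31 dB


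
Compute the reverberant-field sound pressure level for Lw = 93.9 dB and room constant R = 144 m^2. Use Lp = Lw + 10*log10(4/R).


4/R = 4/144 = 0.0277778
Lp = 93.9 + 10*log10(0.0277778) = 78.337 dB


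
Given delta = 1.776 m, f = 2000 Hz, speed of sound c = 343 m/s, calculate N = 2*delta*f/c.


N = 2*delta*f/c = 2*delta/lambda, where lambda = c/f
lambda = 343 / 2000 = 0.1715 m
N = 2 * 1.776 / 0.1715 = 20.711


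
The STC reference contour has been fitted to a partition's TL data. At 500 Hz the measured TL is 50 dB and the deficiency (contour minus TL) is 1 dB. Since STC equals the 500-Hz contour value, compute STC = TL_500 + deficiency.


By ASTM E413, STC = value of the fitted reference contour at 500 Hz.
Contour value at 500 Hz = TL_500 + deficiency = 50 + 1 = 51
STC = 51


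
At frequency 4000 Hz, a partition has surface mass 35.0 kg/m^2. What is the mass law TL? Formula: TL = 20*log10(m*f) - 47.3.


m * f = 35.0 * 4000 = 140000
20*log10(140000) = 102.923 dB
TL = 102.923 - 47.3 = 55.623 dB


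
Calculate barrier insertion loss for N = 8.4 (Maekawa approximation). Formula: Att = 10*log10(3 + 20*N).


3 + 20*N = 3 + 20*8.4 = 171
Att = 10*log10(171) = 22.33 dB


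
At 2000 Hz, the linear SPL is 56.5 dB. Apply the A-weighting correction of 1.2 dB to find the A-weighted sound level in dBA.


A-weighting table: 2000 Hz -> 1.2 dB correction
SPL_A = SPL + correction = 56.5 + (1.2) = 57.7 dBA


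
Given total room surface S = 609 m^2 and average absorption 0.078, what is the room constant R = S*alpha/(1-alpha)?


R = 609 * 0.078 / (1 - 0.078) = 51.521 m^2


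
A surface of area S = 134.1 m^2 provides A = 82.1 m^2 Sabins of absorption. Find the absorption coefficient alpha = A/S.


Absorption coefficient = absorbed power / incident power
alpha = A / S = 82.1 / 134.1 = 0.61223


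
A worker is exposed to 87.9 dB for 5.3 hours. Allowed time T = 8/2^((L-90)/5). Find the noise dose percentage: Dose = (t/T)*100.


T_allowed = 8 / 2^((87.9 - 90)/5) = 10.7034 hr
Dose = 5.3 / 10.7034 * 100 = 49.517 %


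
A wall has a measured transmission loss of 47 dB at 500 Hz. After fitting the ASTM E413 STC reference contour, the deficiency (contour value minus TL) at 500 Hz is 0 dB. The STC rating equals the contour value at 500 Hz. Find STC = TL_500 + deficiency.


By ASTM E413, STC = value of the fitted reference contour at 500 Hz.
Contour value at 500 Hz = TL_500 + deficiency = 47 + 0 = 47
STC = 47


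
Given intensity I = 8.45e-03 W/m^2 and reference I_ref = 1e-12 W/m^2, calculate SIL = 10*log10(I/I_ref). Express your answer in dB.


I / I_ref = 8.45e-03 / 1e-12 = 8.45e+09
SIL = 10 * log10(8.45e+09) = 99.269 dB


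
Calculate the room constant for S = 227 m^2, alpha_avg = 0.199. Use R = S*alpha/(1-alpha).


R = 227 * 0.199 / (1 - 0.199) = 56.396 m^2


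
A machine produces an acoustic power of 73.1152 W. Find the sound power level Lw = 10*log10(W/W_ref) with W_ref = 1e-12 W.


W / W_ref = 73.1152 / 1e-12 = 7.31152e+13
Lw = 10 * log10(7.31152e+13) = 138.64 dB


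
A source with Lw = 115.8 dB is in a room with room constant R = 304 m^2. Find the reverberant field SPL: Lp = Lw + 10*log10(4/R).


4/R = 4/304 = 0.0131579
Lp = 115.8 + 10*log10(0.0131579) = 96.992 dB


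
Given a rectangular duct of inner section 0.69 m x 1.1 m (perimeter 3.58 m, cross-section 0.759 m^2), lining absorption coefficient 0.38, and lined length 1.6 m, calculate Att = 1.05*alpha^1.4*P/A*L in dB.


alpha^1.4 = 0.38^1.4 = 0.258046
Attenuation rate = 1.05 * alpha^1.4 * P / A
= 1.05 * 0.258046 * 3.58 / 0.759 = 1.27799 dB/m
Total Att = 1.27799 * 1.6 = 2.0448 dB


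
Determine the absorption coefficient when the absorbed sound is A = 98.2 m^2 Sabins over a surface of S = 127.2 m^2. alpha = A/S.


Absorption coefficient = absorbed power / incident power
alpha = A / S = 98.2 / 127.2 = 0.77201


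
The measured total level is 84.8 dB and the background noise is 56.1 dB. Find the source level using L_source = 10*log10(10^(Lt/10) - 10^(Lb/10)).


10^(84.8/10) = 3.01995e+08
10^(56.1/10) = 407380
Difference = 3.01995e+08 - 407380 = 3.01588e+08
L_source = 10*log10(3.01588e+08) = 84.794 dB


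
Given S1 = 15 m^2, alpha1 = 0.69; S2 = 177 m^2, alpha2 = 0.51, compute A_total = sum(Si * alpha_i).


15 * 0.69 = 10.35
177 * 0.51 = 90.27
A_total = 10.35 + 90.27 = 100.62 m^2


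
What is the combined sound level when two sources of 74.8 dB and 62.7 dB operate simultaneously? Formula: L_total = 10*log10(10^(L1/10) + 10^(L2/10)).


10^(74.8/10) = 3.01995e+07
10^(62.7/10) = 1.86209e+06
Sum = 3.01995e+07 + 1.86209e+06 = 3.20616e+07
L_total = 10*log10(3.20616e+07) = 75.06 dB


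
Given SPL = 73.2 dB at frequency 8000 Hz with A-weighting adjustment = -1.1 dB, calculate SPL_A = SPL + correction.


A-weighting table: 8000 Hz -> -1.1 dB correction
SPL_A = SPL + correction = 73.2 + (-1.1) = 72.1 dBA


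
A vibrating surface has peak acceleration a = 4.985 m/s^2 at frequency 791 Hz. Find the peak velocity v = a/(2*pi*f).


omega = 2*pi*f = 2*pi*791 = 4970 rad/s
v = a / omega = 4.985 / 4970 = 0.001003 m/s


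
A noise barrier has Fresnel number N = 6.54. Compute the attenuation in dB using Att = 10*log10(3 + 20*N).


3 + 20*N = 3 + 20*6.54 = 133.8
Att = 10*log10(133.8) = 21.265 dB


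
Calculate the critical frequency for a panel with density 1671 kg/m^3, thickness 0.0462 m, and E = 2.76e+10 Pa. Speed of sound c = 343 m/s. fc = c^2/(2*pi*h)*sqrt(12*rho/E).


12*rho/E = 12*1671/2.76e+10 = 7.26522e-07
sqrt(12*rho/E) = sqrt(7.26522e-07) = 0.000852363
c^2/(2*pi*h) = 343^2/(2*pi*0.0462) = 405290
fc = 405290 * 0.000852363 = 345.45 Hz


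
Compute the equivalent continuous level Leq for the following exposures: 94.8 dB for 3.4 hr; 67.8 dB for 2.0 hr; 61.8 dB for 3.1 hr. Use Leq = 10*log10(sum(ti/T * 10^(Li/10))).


T_total = 3.4 + 2.0 + 3.1 = 8.5 hr
(3.4/8.5) * 10^(94.8/10) = 1.20798e+09
(2.0/8.5) * 10^(67.8/10) = 1.41779e+06
(3.1/8.5) * 10^(61.8/10) = 552005
Sum = 1.20798e+09 + 1.41779e+06 + 552005 = 1.20995e+09
Leq = 10*log10(1.20995e+09) = 90.828 dB


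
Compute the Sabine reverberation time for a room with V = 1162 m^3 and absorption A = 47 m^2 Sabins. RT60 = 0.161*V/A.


RT60 = 0.161 * 1162 / 47 = 3.9805 s


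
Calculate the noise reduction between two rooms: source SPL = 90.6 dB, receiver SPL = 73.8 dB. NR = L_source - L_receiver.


NR = L_source - L_receiver (difference between source and receiving room levels)
NR = 90.6 - 73.8 = 16.8 dB


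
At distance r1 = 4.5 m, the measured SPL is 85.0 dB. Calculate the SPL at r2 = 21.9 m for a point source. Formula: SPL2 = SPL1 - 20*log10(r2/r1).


r2/r1 = 21.9/4.5 = 4.86667
Correction = 20*log10(4.86667) = 13.7446 dB
SPL2 = 85.0 - 13.7446 = 71.255 dB


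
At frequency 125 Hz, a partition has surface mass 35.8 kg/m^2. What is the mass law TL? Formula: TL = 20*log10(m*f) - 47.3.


m * f = 35.8 * 125 = 4475
20*log10(4475) = 73.0159 dB
TL = 73.0159 - 47.3 = 25.716 dB


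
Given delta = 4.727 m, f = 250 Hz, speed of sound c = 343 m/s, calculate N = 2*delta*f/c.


N = 2*delta*f/c = 2*delta/lambda, where lambda = c/f
lambda = 343 / 250 = 1.372 m
N = 2 * 4.727 / 1.372 = 6.8907


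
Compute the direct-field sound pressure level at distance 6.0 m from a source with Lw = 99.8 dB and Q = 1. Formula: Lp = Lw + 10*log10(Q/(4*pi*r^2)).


4*pi*r^2 = 4*pi*6.0^2 = 452.389 m^2
Q / (4*pi*r^2) = 1 / 452.389 = 0.00221049
Lp = 99.8 + 10*log10(0.00221049) = 73.245 dB


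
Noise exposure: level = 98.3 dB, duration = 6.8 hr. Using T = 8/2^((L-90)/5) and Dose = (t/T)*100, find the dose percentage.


T_allowed = 8 / 2^((98.3 - 90)/5) = 2.53151 hr
Dose = 6.8 / 2.53151 * 100 = 268.61 %


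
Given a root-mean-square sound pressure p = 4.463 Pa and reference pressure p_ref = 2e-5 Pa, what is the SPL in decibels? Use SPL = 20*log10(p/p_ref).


p / p_ref = 4.463 / 2e-5 = 223150
SPL = 20 * log10(223150) = 106.97 dB


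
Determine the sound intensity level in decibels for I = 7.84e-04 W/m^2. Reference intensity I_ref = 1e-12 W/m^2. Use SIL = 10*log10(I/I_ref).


I / I_ref = 7.84e-04 / 1e-12 = 7.84e+08
SIL = 10 * log10(7.84e+08) = 88.943 dB


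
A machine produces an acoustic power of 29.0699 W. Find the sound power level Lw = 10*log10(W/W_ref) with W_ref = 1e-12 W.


W / W_ref = 29.0699 / 1e-12 = 2.90699e+13
Lw = 10 * log10(2.90699e+13) = 134.63 dB


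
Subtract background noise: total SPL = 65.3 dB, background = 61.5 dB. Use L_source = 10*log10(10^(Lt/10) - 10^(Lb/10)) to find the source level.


10^(65.3/10) = 3.38844e+06
10^(61.5/10) = 1.41254e+06
Difference = 3.38844e+06 - 1.41254e+06 = 1.9759e+06
L_source = 10*log10(1.9759e+06) = 62.958 dB


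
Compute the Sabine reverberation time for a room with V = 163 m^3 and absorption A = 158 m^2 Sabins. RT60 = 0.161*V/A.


RT60 = 0.161 * 163 / 158 = 0.16609 s


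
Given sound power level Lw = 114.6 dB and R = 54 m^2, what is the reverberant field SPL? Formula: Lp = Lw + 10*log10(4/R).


4/R = 4/54 = 0.0740741
Lp = 114.6 + 10*log10(0.0740741) = 103.3 dB


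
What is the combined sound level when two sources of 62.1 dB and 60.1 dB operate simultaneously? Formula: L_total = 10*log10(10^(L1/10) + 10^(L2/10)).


10^(62.1/10) = 1.62181e+06
10^(60.1/10) = 1.02329e+06
Sum = 1.62181e+06 + 1.02329e+06 = 2.6451e+06
L_total = 10*log10(2.6451e+06) = 64.224 dB


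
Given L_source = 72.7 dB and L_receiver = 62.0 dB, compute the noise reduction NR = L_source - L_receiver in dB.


NR = L_source - L_receiver (difference between source and receiving room levels)
NR = 72.7 - 62.0 = 10.7 dB


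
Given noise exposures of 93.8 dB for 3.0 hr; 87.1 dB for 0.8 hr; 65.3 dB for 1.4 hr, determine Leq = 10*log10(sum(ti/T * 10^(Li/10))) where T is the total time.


T_total = 3.0 + 0.8 + 1.4 = 5.2 hr
(3.0/5.2) * 10^(93.8/10) = 1.38394e+09
(0.8/5.2) * 10^(87.1/10) = 7.89018e+07
(1.4/5.2) * 10^(65.3/10) = 912273
Sum = 1.38394e+09 + 7.89018e+07 + 912273 = 1.46375e+09
Leq = 10*log10(1.46375e+09) = 91.655 dB


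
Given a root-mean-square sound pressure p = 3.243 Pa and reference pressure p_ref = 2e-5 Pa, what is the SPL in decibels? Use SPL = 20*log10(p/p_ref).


p / p_ref = 3.243 / 2e-5 = 162150
SPL = 20 * log10(162150) = 104.2 dB


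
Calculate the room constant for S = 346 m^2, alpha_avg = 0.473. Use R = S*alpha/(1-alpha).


R = 346 * 0.473 / (1 - 0.473) = 310.55 m^2


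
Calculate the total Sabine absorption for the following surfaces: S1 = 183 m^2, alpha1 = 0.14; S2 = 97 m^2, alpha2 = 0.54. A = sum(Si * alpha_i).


183 * 0.14 = 25.62
97 * 0.54 = 52.38
A_total = 25.62 + 52.38 = 78 m^2


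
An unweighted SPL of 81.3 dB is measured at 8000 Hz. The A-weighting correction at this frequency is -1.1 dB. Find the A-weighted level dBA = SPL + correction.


A-weighting table: 8000 Hz -> -1.1 dB correction
SPL_A = SPL + correction = 81.3 + (-1.1) = 80.2 dBA


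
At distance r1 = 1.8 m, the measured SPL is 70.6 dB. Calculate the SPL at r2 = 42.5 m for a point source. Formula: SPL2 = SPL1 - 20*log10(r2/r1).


r2/r1 = 42.5/1.8 = 23.6111
Correction = 20*log10(23.6111) = 27.4623 dB
SPL2 = 70.6 - 27.4623 = 43.138 dB


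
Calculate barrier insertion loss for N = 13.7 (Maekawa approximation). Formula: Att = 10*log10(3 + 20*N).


3 + 20*N = 3 + 20*13.7 = 277
Att = 10*log10(277) = 24.425 dB


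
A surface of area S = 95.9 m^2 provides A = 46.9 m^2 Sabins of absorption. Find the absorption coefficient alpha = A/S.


Absorption coefficient = absorbed power / incident power
alpha = A / S = 46.9 / 95.9 = 0.48905


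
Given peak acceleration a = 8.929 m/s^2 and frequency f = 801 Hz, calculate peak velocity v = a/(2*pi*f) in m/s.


omega = 2*pi*f = 2*pi*801 = 5032.83 rad/s
v = a / omega = 8.929 / 5032.83 = 0.0017742 m/s


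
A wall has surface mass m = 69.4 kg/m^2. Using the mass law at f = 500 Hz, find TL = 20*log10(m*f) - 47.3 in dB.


m * f = 69.4 * 500 = 34700
20*log10(34700) = 90.8066 dB
TL = 90.8066 - 47.3 = 43.507 dB


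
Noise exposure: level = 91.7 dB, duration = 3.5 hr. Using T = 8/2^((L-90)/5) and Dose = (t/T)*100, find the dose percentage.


T_allowed = 8 / 2^((91.7 - 90)/5) = 6.32033 hr
Dose = 3.5 / 6.32033 * 100 = 55.377 %


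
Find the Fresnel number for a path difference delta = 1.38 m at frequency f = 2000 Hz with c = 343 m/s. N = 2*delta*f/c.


N = 2*delta*f/c = 2*delta/lambda, where lambda = c/f
lambda = 343 / 2000 = 0.1715 m
N = 2 * 1.38 / 0.1715 = 16.093


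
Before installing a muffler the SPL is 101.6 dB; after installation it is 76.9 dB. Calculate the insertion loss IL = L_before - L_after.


Insertion loss = SPL without muffler - SPL with muffler
IL = 101.6 - 76.9 = 24.7 dB


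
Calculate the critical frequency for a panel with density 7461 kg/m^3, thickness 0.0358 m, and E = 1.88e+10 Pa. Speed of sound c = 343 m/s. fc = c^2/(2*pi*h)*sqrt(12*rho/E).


12*rho/E = 12*7461/1.88e+10 = 4.76234e-06
sqrt(12*rho/E) = sqrt(4.76234e-06) = 0.00218228
c^2/(2*pi*h) = 343^2/(2*pi*0.0358) = 523028
fc = 523028 * 0.00218228 = 1141.4 Hz


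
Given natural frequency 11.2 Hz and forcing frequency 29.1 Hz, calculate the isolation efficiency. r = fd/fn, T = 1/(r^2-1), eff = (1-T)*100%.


r = 29.1 / 11.2 = 2.59821
r^2 - 1 = 2.59821^2 - 1 = 5.7507
T = 1/5.7507 = 0.173892
Efficiency = (1 - 0.173892)*100 = 82.611 %
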